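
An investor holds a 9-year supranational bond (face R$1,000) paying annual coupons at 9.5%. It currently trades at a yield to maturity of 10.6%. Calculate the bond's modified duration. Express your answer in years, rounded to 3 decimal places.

Periodic yield y = 0.106. First find Macaulay duration:
  t   CF        PV=CF/(1+0.106)^t    t·PV
  1        95.00        85.8951        85.8951
  2        95.00        77.6629       155.3257
  3        95.00        70.2196       210.6587
  4        95.00        63.4897       253.9587
  5        95.00        57.4048       287.0238
  6        95.00        51.9030       311.4183
  7        95.00        46.9286       328.5003
  8        95.00        42.4309       339.4475
  9     1,095.00       442.1992     3,979.7930
  Σ                    938.1338     5,952.0212
P = 938.1338; Macaulay duration = 5,952.0212 / 938.1338 = 6.34453 years.
Modified duration = D_Mac / (1 + y) = 6.34453 / 1.106 = 5.73647 years.

5.736 years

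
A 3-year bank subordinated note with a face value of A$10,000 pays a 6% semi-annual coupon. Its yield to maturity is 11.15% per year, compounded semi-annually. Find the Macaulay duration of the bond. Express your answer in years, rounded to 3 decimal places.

2.772 years

Periodic yield y = 0.05575. Discount each cash flow and weight by its period:
  t   CF        PV=CF/(1+0.05575)^t    t·PV
  1       300.00       284.1582       284.1582
  2       300.00       269.1529       538.3058
  3       300.00       254.9400       764.8200
  4       300.00       241.4776       965.9105
  5       300.00       228.7261     1,143.6307
  6    10,300.00     7,438.2485    44,629.4911
  Σ                  8,716.7034    48,326.3163
Price P = Σ PV = 8,716.7034.
Macaulay duration = Σ(t·PV) / P = 48,326.3163 / 8,716.7034 = 5.54410 half-year periods.
In years: 5.54410 / 2 = 2.77205 years.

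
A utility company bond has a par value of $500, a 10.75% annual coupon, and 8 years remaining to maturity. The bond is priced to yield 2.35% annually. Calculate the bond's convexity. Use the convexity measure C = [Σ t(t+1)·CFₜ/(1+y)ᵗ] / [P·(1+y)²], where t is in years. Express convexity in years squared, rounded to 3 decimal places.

48.808

With y = 0.0235:
  t   CF        PV=CF/(1+0.0235)^t    t·PV        t(t+1)·PV
  1        53.75        52.5159        52.5159         105.0318
  2        53.75        51.3101       102.6202         307.8605
  3        53.75        50.1320       150.3960         601.5839
  4        53.75        48.9809       195.9237         979.6187
  5        53.75        47.8563       239.2816       1,435.6894
  6        53.75        46.7575       280.5451       1,963.8155
  7        53.75        45.6839       319.7876       2,558.3006
  8       553.75       459.8445     3,678.7557      33,108.8015
  Σ                    803.0811     5,019.8257      41,060.7018
P = 803.0811.
Convexity = Σ t(t+1)·PV / [P·(1+y)²] = 41,060.7018 / (803.0811 × 1.047552) = 48.80803.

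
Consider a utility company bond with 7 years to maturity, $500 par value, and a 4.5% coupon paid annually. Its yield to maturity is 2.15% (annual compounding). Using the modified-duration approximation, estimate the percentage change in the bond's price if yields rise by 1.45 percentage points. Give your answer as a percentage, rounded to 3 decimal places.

-8.835%

Periodic yield y = 0.0215. Modified duration first:
  t   CF        PV=CF/(1+0.0215)^t    t·PV
  1        22.50        22.0264        22.0264
  2        22.50        21.5628        43.1257
  3        22.50        21.1090        63.3270
  4        22.50        20.6647        82.6588
  5        22.50        20.2298       101.1488
  6        22.50        19.8040       118.8238
  7       522.50       450.2127     3,151.4886
  Σ                    575.6093     3,582.5990
P = 575.6093; D_Mac = 6.22401 yrs; D_mod = 6.22401/(1+0.0215) = 6.09301 yrs.
ΔP/P ≈ -D_mod · Δy = -6.09301 × (+0.0145) = -0.088349 = -8.8349%.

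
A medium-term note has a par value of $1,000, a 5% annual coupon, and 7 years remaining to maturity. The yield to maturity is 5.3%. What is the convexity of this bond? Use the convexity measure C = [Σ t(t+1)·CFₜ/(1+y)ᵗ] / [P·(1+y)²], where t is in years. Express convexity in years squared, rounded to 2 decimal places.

41.62

With y = 0.053:
  t   CF        PV=CF/(1+0.053)^t    t·PV        t(t+1)·PV
  1        50.00        47.4834        47.4834          94.9668
  2        50.00        45.0934        90.1869         270.5606
  3        50.00        42.8238       128.4713         513.8852
  4        50.00        40.6683       162.6734         813.3669
  5        50.00        38.6214       193.1071       1,158.6424
  6        50.00        36.6775       220.0650       1,540.4552
  7     1,050.00       731.4602     5,120.2214      40,961.7712
  Σ                    982.8280     5,962.2084      45,353.6483
P = 982.8280.
Convexity = Σ t(t+1)·PV / [P·(1+y)²] = 45,353.6483 / (982.8280 × 1.108809) = 41.61769.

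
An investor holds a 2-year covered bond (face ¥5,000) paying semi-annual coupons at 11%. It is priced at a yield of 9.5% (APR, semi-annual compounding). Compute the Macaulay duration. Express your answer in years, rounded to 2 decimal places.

1.85 years

Periodic yield y = 0.0475. Discount each cash flow and weight by its period:
  t   CF        PV=CF/(1+0.0475)^t    t·PV
  1       275.00       262.5298       262.5298
  2       275.00       250.6251       501.2503
  3       275.00       239.2603       717.7808
  4     5,275.00     4,381.3338    17,525.3350
  Σ                  5,133.7490    19,006.8960
Price P = Σ PV = 5,133.7490.
Macaulay duration = Σ(t·PV) / P = 19,006.8960 / 5,133.7490 = 3.70234 half-year periods.
In years: 3.70234 / 2 = 1.85117 years.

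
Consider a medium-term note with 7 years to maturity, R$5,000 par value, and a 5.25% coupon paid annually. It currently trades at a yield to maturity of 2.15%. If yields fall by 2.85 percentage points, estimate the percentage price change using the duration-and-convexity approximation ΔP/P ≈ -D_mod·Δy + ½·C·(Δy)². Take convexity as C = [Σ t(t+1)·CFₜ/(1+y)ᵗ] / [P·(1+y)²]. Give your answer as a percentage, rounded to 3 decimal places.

With y = 0.0215:
  t   CF        PV=CF/(1+0.0215)^t    t·PV        t(t+1)·PV
  1       262.50       256.9750       256.9750         513.9501
  2       262.50       251.5664       503.1327       1,509.3982
  3       262.50       246.2715       738.8146       2,955.2583
  4       262.50       241.0881       964.3525       4,821.7626
  5       262.50       236.0138     1,180.0692       7,080.4149
  6       262.50       231.0463     1,386.2780       9,703.9460
  7     5,262.50     4,534.4385    31,741.0692     253,928.5537
  Σ                  5,997.3997    36,770.6912     280,513.2837
P = 5,997.3997; D_Mac = 6.13111 yrs; D_mod = 6.00206 yrs; C = 44.82432.
Duration effect: -6.00206 × (-0.0285) = +0.171059
Convexity effect: 0.5 × 44.82432 × (-0.0285)² = +0.0182043
ΔP/P ≈ +0.171059 + 0.0182043 = +0.189263 = +18.9263%.

+18.926%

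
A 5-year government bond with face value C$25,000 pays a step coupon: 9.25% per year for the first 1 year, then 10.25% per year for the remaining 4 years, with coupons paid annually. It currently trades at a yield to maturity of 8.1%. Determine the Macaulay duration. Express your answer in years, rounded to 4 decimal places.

4.2170 years

Periodic yield y = 0.081. Discount each cash flow and weight by its year:
  t   CF        PV=CF/(1+0.081)^t    t·PV
  1     2,312.50     2,139.2229     2,139.2229
  2     2,562.50     2,192.8680     4,385.7360
  3     2,562.50     2,028.5550     6,085.6651
  4     2,562.50     1,876.5541     7,506.2166
  5    27,562.50    18,671.9698    93,359.8492
  Σ                 26,909.1699   113,476.6897
Price P = Σ PV = 26,909.1699.
Macaulay duration = Σ(t·PV) / P = 113,476.6897 / 26,909.1699 = 4.21703 years.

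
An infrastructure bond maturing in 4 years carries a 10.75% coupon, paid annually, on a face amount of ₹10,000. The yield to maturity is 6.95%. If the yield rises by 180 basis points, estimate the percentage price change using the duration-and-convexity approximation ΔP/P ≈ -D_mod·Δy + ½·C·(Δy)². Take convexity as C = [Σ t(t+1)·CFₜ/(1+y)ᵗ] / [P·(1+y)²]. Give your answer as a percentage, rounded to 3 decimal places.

With y = 0.0695:
  t   CF        PV=CF/(1+0.0695)^t    t·PV        t(t+1)·PV
  1     1,075.00     1,005.1426     1,005.1426       2,010.2852
  2     1,075.00       939.8248     1,879.6495       5,638.9486
  3     1,075.00       878.7515     2,636.2546      10,545.0184
  4    11,075.00     8,464.8756    33,859.5023     169,297.5117
  Σ                 11,288.5945    39,380.5491     187,491.7639
P = 11,288.5945; D_Mac = 3.48853 yrs; D_mod = 3.26183 yrs; C = 14.52047.
Duration effect: -3.26183 × (+0.018) = -0.058713
Convexity effect: 0.5 × 14.52047 × (0.018)² = +0.0023523
ΔP/P ≈ -0.058713 + 0.0023523 = -0.056361 = -5.6361%.

-5.636%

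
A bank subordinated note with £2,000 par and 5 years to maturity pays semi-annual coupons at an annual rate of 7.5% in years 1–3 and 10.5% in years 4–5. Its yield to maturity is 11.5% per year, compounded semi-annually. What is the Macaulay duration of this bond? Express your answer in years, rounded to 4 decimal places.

Periodic yield y = 0.0575. Discount each cash flow and weight by its period:
  t   CF        PV=CF/(1+0.0575)^t    t·PV
  1        75.00        70.9220        70.9220
  2        75.00        67.0657       134.1314
  3        75.00        63.4191       190.2573
  4        75.00        59.9708       239.8832
  5        75.00        56.7100       283.5498
  6        75.00        53.6264       321.7587
  7       105.00        70.9948       496.9637
  8       105.00        67.1346       537.0767
  9       105.00        63.4842       571.3581
  10    2,105.00     1,203.5062    12,035.0622
  Σ                  1,776.8339    14,880.9631
Price P = Σ PV = 1,776.8339.
Macaulay duration = Σ(t·PV) / P = 14,880.9631 / 1,776.8339 = 8.37499 half-year periods.
In years: 8.37499 / 2 = 4.18749 years.

4.1875 years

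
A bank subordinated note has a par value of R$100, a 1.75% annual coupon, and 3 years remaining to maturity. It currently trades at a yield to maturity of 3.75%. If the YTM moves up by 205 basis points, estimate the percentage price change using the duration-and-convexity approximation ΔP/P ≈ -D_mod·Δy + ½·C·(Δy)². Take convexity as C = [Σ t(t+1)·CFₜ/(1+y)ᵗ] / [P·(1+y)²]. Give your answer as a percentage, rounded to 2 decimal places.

-5.59%

With y = 0.0375:
  t   CF        PV=CF/(1+0.0375)^t    t·PV        t(t+1)·PV
  1         1.75         1.6867         1.6867           3.3735
  2         1.75         1.6258         3.2516           9.7547
  3       101.75        91.1109       273.3326       1,093.3302
  Σ                     94.4234       278.2709       1,106.4584
P = 94.4234; D_Mac = 2.94705 yrs; D_mod = 2.84053 yrs; C = 10.88628.
Duration effect: -2.84053 × (+0.0205) = -0.058231
Convexity effect: 0.5 × 10.88628 × (0.0205)² = +0.0022875
ΔP/P ≈ -0.058231 + 0.0022875 = -0.055943 = -5.5943%.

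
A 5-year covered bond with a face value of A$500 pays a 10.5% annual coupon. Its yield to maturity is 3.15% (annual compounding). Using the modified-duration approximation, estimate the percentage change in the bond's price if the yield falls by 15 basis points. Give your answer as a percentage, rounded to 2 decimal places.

Periodic yield y = 0.0315. Modified duration first:
  t   CF        PV=CF/(1+0.0315)^t    t·PV
  1        52.50        50.8968        50.8968
  2        52.50        49.3425        98.6849
  3        52.50        47.8356       143.5069
  4        52.50        46.3748       185.4993
  5       552.50       473.1361     2,365.6807
  Σ                    667.5858     2,844.2686
P = 667.5858; D_Mac = 4.26053 yrs; D_mod = 4.26053/(1+0.0315) = 4.13042 yrs.
ΔP/P ≈ -D_mod · Δy = -4.13042 × (-0.0015) = +0.006196 = +0.6196%.

+0.62%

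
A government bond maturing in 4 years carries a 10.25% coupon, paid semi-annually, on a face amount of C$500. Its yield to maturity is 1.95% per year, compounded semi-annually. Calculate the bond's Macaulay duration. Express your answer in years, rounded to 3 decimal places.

3.471 years

Periodic yield y = 0.00975. Discount each cash flow and weight by its period:
  t   CF        PV=CF/(1+0.00975)^t    t·PV
  1       25.625        25.3776        25.3776
  2       25.625        25.1325        50.2651
  3       25.625        24.8899        74.6696
  4       25.625        24.6495        98.5981
  5       25.625        24.4115       122.0575
  6       25.625        24.1758       145.0547
  7       25.625        23.9424       167.5965
  8      525.625       486.3681     3,890.9451
  Σ                    658.9473     4,574.5641
Price P = Σ PV = 658.9473.
Macaulay duration = Σ(t·PV) / P = 4,574.5641 / 658.9473 = 6.94223 half-year periods.
In years: 6.94223 / 2 = 3.47112 years.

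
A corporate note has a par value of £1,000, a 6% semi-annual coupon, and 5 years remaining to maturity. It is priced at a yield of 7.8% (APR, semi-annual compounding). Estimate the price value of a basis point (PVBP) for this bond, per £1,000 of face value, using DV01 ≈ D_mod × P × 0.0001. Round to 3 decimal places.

Periodic yield y = 0.039.
  t   CF        PV=CF/(1+0.039)^t    t·PV
  1        30.00        28.8739        28.8739
  2        30.00        27.7901        55.5802
  3        30.00        26.7470        80.2409
  4        30.00        25.7430       102.9720
  5        30.00        24.7767       123.8835
  6        30.00        23.8467       143.0801
  7        30.00        22.9516       160.6610
  8        30.00        22.0901       176.7205
  9        30.00        21.2609       191.3480
  10    1,030.00       702.5573     7,025.5730
  Σ                    926.6372     8,088.9330
P = 926.6372; D_Mac = 8.72934 half-year periods = 4.36467 yrs; D_mod = 4.20084 yrs.
DV01 ≈ 4.20084 × 926.6372 × 0.0001 = 0.389265.

£0.389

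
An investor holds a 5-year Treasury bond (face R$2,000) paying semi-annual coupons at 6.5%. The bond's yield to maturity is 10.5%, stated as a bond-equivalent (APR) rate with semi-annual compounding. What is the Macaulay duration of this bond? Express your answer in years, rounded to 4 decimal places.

4.2802 years

Periodic yield y = 0.0525. Discount each cash flow and weight by its period:
  t   CF        PV=CF/(1+0.0525)^t    t·PV
  1        65.00        61.7577        61.7577
  2        65.00        58.6772       117.3543
  3        65.00        55.7503       167.2508
  4        65.00        52.9694       211.8775
  5        65.00        50.3272       251.6360
  6        65.00        47.8168       286.9009
  7        65.00        45.4317       318.0216
  8        65.00        43.1655       345.3238
  9        65.00        41.0123       369.1109
  10    2,065.00     1,237.9383    12,379.3833
  Σ                  1,694.8464    14,508.6171
Price P = Σ PV = 1,694.8464.
Macaulay duration = Σ(t·PV) / P = 14,508.6171 / 1,694.8464 = 8.56043 half-year periods.
In years: 8.56043 / 2 = 4.28022 years.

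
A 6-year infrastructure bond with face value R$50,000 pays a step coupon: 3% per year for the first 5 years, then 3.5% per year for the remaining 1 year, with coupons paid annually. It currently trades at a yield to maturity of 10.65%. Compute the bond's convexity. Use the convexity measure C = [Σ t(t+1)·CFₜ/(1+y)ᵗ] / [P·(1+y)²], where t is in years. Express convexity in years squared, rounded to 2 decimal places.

With y = 0.1065:
  t   CF        PV=CF/(1+0.1065)^t    t·PV        t(t+1)·PV
  1     1,500.00     1,355.6258     1,355.6258       2,711.2517
  2     1,500.00     1,225.1476     2,450.2953       7,350.8858
  3     1,500.00     1,107.2279     3,321.6836      13,286.7343
  4     1,500.00     1,000.6578     4,002.6312      20,013.1560
  5     1,500.00       904.3451     4,521.7253      27,130.3516
  6    51,750.00    28,196.9312   169,181.5872   1,184,271.1101
  Σ                 33,789.9354   184,833.5483   1,254,763.4895
P = 33,789.9354.
Convexity = Σ t(t+1)·PV / [P·(1+y)²] = 1,254,763.4895 / (33,789.9354 × 1.224342) = 30.32995.

30.33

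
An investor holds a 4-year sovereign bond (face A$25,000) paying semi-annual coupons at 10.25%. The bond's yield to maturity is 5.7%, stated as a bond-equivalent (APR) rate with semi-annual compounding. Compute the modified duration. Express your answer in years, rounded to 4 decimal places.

3.3361 years

Periodic yield y = 0.0285. First find Macaulay duration:
  t   CF        PV=CF/(1+0.0285)^t    t·PV
  1     1,281.25     1,245.7462     1,245.7462
  2     1,281.25     1,211.2263     2,422.4526
  3     1,281.25     1,177.6629     3,532.9887
  4     1,281.25     1,145.0295     4,580.1182
  5     1,281.25     1,113.3005     5,566.5024
  6     1,281.25     1,082.4506     6,494.7038
  7     1,281.25     1,052.4557     7,367.1896
  8    26,281.25    20,989.9618   167,919.6948
  Σ                 29,017.8336   199,129.3963
P = 29,017.8336; Macaulay duration = 199,129.3963 / 29,017.8336 = 6.86231 half-year periods = 3.43116 years.
Modified duration = D_Mac / (1 + y) = 3.43116 / 1.0285 = 3.33608 years.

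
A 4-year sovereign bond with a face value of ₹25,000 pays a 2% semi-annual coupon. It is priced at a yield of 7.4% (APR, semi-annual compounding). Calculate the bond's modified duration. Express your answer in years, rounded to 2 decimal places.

3.71 years

Periodic yield y = 0.037. First find Macaulay duration:
  t   CF        PV=CF/(1+0.037)^t    t·PV
  1       250.00       241.0800       241.0800
  2       250.00       232.4783       464.9567
  3       250.00       224.1835       672.5506
  4       250.00       216.1847       864.7389
  5       250.00       208.4713     1,042.3564
  6       250.00       201.0331     1,206.1983
  7       250.00       193.8602     1,357.0216
  8    25,250.00    18,881.2756   151,050.2048
  Σ                 20,398.5668   156,899.1073
P = 20,398.5668; Macaulay duration = 156,899.1073 / 20,398.5668 = 7.69167 half-year periods = 3.84584 years.
Modified duration = D_Mac / (1 + y) = 3.84584 / 1.037 = 3.70862 years.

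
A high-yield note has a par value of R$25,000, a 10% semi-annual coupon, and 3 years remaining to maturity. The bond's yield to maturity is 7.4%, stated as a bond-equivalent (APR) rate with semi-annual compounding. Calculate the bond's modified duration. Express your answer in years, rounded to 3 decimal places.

Periodic yield y = 0.037. First find Macaulay duration:
  t   CF        PV=CF/(1+0.037)^t    t·PV
  1     1,250.00     1,205.4002     1,205.4002
  2     1,250.00     1,162.3917     2,324.7834
  3     1,250.00     1,120.9177     3,362.7532
  4     1,250.00     1,080.9236     4,323.6943
  5     1,250.00     1,042.3564     5,211.7819
  6    26,250.00    21,108.4707   126,650.8240
  Σ                 26,720.4603   143,079.2371
P = 26,720.4603; Macaulay duration = 143,079.2371 / 26,720.4603 = 5.35467 half-year periods = 2.67733 years.
Modified duration = D_Mac / (1 + y) = 2.67733 / 1.037 = 2.58181 years.

2.582 years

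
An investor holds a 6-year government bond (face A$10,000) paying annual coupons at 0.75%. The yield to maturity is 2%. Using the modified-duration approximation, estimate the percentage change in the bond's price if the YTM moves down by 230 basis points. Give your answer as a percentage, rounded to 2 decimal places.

Periodic yield y = 0.02. Modified duration first:
  t   CF        PV=CF/(1+0.02)^t    t·PV
  1        75.00        73.5294        73.5294
  2        75.00        72.0877       144.1753
  3        75.00        70.6742       212.0225
  4        75.00        69.2884       277.1536
  5        75.00        67.9298       339.6491
  6    10,075.00     8,946.3117    53,677.8701
  Σ                  9,299.8211    54,724.4000
P = 9,299.8211; D_Mac = 5.88446 yrs; D_mod = 5.88446/(1+0.02) = 5.76908 yrs.
ΔP/P ≈ -D_mod · Δy = -5.76908 × (-0.023) = +0.132689 = +13.2689%.

+13.27%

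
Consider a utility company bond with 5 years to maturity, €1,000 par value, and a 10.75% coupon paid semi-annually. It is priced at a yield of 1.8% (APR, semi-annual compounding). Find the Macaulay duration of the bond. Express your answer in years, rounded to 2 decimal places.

4.18 years

Periodic yield y = 0.009. Discount each cash flow and weight by its period:
  t   CF        PV=CF/(1+0.009)^t    t·PV
  1        53.75        53.2706        53.2706
  2        53.75        52.7954       105.5908
  3        53.75        52.3245       156.9735
  4        53.75        51.8578       207.4311
  5        53.75        51.3952       256.9760
  6        53.75        50.9368       305.6207
  7        53.75        50.4824       353.3771
  8        53.75        50.0321       400.2572
  9        53.75        49.5859       446.2729
  10    1,053.75       963.4428     9,634.4278
  Σ                  1,426.1234    11,920.1975
Price P = Σ PV = 1,426.1234.
Macaulay duration = Σ(t·PV) / P = 11,920.1975 / 1,426.1234 = 8.35846 half-year periods.
In years: 8.35846 / 2 = 4.17923 years.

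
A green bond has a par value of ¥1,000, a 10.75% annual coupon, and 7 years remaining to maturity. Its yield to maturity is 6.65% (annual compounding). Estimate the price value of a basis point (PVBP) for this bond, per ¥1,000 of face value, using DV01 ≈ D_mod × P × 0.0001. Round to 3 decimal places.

Periodic yield y = 0.0665.
  t   CF        PV=CF/(1+0.0665)^t    t·PV
  1       107.50       100.7970       100.7970
  2       107.50        94.5120       189.0239
  3       107.50        88.6188       265.8564
  4       107.50        83.0931       332.3724
  5       107.50        77.9120       389.5598
  6       107.50        73.0539       438.3233
  7     1,107.50       705.6961     4,939.8727
  Σ                  1,223.6828     6,655.8056
P = 1,223.6828; D_Mac = 5.43916 yrs; D_mod = 5.10001 yrs.
DV01 ≈ 5.10001 × 1,223.6828 × 0.0001 = 0.624079.

¥0.624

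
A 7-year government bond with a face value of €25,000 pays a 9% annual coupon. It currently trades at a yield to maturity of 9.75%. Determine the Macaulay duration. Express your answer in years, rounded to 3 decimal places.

Periodic yield y = 0.0975. Discount each cash flow and weight by its year:
  t   CF        PV=CF/(1+0.0975)^t    t·PV
  1     2,250.00     2,050.1139     2,050.1139
  2     2,250.00     1,867.9853     3,735.9707
  3     2,250.00     1,702.0367     5,106.1102
  4     2,250.00     1,550.8307     6,203.3230
  5     2,250.00     1,413.0576     7,065.2881
  6     2,250.00     1,287.5240     7,725.1442
  7    27,250.00    14,208.0607    99,456.4250
  Σ                 24,079.6091   131,342.3751
Price P = Σ PV = 24,079.6091.
Macaulay duration = Σ(t·PV) / P = 131,342.3751 / 24,079.6091 = 5.45451 years.

5.455 years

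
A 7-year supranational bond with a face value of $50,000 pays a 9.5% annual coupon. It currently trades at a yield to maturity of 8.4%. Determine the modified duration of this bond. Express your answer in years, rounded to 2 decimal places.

Periodic yield y = 0.084. First find Macaulay duration:
  t   CF        PV=CF/(1+0.084)^t    t·PV
  1     4,750.00     4,381.9188     4,381.9188
  2     4,750.00     4,042.3605     8,084.7211
  3     4,750.00     3,729.1149    11,187.3447
  4     4,750.00     3,440.1429    13,760.5715
  5     4,750.00     3,173.5635    15,867.8177
  6     4,750.00     2,927.6416    17,565.8499
  7    54,750.00    31,130.0020   217,910.0138
  Σ                 52,824.7443   288,758.2374
P = 52,824.7443; Macaulay duration = 288,758.2374 / 52,824.7443 = 5.46634 years.
Modified duration = D_Mac / (1 + y) = 5.46634 / 1.084 = 5.04275 years.

5.04 years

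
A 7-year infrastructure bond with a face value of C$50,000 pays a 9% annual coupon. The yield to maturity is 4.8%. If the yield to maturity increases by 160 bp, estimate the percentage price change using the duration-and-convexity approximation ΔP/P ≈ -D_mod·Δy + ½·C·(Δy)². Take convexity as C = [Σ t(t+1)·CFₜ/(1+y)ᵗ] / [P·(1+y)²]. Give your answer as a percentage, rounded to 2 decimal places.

-8.15%

With y = 0.048:
  t   CF        PV=CF/(1+0.048)^t    t·PV        t(t+1)·PV
  1     4,500.00     4,293.8931     4,293.8931       8,587.7863
  2     4,500.00     4,097.2263     8,194.4525      24,583.3576
  3     4,500.00     3,909.5671    11,728.7012      46,914.8046
  4     4,500.00     3,730.5029    14,922.0116      74,610.0582
  5     4,500.00     3,559.6402    17,798.2009     106,789.2055
  6     4,500.00     3,396.6032    20,379.6194     142,657.3355
  7    54,500.00    39,252.5182   274,767.6275   2,198,141.0197
  Σ                 62,239.9510   352,084.5062   2,602,283.5674
P = 62,239.9510; D_Mac = 5.65689 yrs; D_mod = 5.39780 yrs; C = 38.06824.
Duration effect: -5.39780 × (+0.016) = -0.086365
Convexity effect: 0.5 × 38.06824 × (0.016)² = +0.0048727
ΔP/P ≈ -0.086365 + 0.0048727 = -0.081492 = -8.1492%.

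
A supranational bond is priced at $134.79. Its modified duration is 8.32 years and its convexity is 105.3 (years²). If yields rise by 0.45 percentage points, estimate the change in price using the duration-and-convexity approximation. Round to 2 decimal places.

Duration effect: -D_mod·Δy = -8.32 × (+0.0045) = -0.037440
Convexity effect: ½·C·(Δy)² = 0.5 × 105.3 × (0.0045)² = +0.0010661625
ΔP/P ≈ -0.037440 + 0.0010661625 = -0.0363738375
ΔP ≈ 134.79 × (-0.0363738375) = -4.902829556625.

-$4.90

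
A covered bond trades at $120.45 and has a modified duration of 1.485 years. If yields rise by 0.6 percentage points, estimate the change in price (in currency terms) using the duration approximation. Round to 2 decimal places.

-$1.07

Duration approximation: ΔP/P ≈ -D_mod · Δy = -1.485 × (+0.006) = -0.008910.
ΔP ≈ 120.45 × (-0.008910) = -1.0732095.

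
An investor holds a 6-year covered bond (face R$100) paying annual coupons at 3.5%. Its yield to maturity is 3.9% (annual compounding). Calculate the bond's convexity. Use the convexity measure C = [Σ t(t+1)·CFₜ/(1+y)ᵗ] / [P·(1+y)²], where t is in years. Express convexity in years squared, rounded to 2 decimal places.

34.69

With y = 0.039:
  t   CF        PV=CF/(1+0.039)^t    t·PV        t(t+1)·PV
  1         3.50         3.3686         3.3686           6.7372
  2         3.50         3.2422         6.4844          19.4531
  3         3.50         3.1205         9.3614          37.4458
  4         3.50         3.0033        12.0134          60.0670
  5         3.50         2.8906        14.4531          86.7185
  6       103.50        82.2711       493.6263       3,455.3843
  Σ                     97.8963       539.3072       3,665.8058
P = 97.8963.
Convexity = Σ t(t+1)·PV / [P·(1+y)²] = 3,665.8058 / (97.8963 × 1.079521) = 34.68743.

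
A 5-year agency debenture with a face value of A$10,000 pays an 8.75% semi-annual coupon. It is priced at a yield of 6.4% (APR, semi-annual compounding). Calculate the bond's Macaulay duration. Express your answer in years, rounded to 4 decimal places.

Periodic yield y = 0.032. Discount each cash flow and weight by its period:
  t   CF        PV=CF/(1+0.032)^t    t·PV
  1       437.50       423.9341       423.9341
  2       437.50       410.7889       821.5777
  3       437.50       398.0512     1,194.1537
  4       437.50       385.7086     1,542.8342
  5       437.50       373.7486     1,868.7430
  6       437.50       362.1595     2,172.9570
  7       437.50       350.9297     2,456.5082
  8       437.50       340.0482     2,720.3856
  9       437.50       329.5041     2,965.5366
  10   10,437.50     7,617.2729    76,172.7291
  Σ                 10,992.1458    92,339.3591
Price P = Σ PV = 10,992.1458.
Macaulay duration = Σ(t·PV) / P = 92,339.3591 / 10,992.1458 = 8.40049 half-year periods.
In years: 8.40049 / 2 = 4.20024 years.

4.2002 years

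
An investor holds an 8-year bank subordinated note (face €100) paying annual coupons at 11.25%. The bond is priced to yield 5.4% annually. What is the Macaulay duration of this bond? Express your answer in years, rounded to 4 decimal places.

Periodic yield y = 0.054. Discount each cash flow and weight by its year:
  t   CF        PV=CF/(1+0.054)^t    t·PV
  1        11.25        10.6736        10.6736
  2        11.25        10.1268        20.2536
  3        11.25         9.6079        28.8238
  4        11.25         9.1157        36.4628
  5        11.25         8.6487        43.2434
  6        11.25         8.2056        49.2334
  7        11.25         7.7852        54.4962
  8       111.25        73.0424       584.3393
  Σ                    137.2059       827.5262
Price P = Σ PV = 137.2059.
Macaulay duration = Σ(t·PV) / P = 827.5262 / 137.2059 = 6.03127 years.

6.0313 years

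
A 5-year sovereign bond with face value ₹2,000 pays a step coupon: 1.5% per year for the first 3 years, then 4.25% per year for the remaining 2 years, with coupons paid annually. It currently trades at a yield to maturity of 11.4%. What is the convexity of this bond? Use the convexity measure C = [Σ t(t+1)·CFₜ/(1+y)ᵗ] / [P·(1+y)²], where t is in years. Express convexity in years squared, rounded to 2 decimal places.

With y = 0.114:
  t   CF        PV=CF/(1+0.114)^t    t·PV        t(t+1)·PV
  1        30.00        26.9300        26.9300          53.8600
  2        30.00        24.1741        48.3483         145.0448
  3        30.00        21.7003        65.1009         260.4036
  4        85.00        55.1923       220.7690       1,103.8452
  5     2,085.00     1,215.2905     6,076.4525      36,458.7152
  Σ                  1,343.2872     6,437.6007      38,021.8687
P = 1,343.2872.
Convexity = Σ t(t+1)·PV / [P·(1+y)²] = 38,021.8687 / (1,343.2872 × 1.240996) = 22.80837.

22.81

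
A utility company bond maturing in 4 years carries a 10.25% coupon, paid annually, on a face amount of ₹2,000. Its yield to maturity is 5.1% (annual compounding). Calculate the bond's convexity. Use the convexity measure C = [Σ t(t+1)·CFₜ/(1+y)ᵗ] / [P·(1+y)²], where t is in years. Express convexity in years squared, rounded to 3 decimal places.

15.226

With y = 0.051:
  t   CF        PV=CF/(1+0.051)^t    t·PV        t(t+1)·PV
  1       205.00       195.0523       195.0523         390.1047
  2       205.00       185.5874       371.1747       1,113.5242
  3       205.00       176.5817       529.7451       2,118.9805
  4     2,205.00     1,807.1647     7,228.6587      36,143.2936
  Σ                  2,364.3861     8,324.6309      39,765.9030
P = 2,364.3861.
Convexity = Σ t(t+1)·PV / [P·(1+y)²] = 39,765.9030 / (2,364.3861 × 1.104601) = 15.22604.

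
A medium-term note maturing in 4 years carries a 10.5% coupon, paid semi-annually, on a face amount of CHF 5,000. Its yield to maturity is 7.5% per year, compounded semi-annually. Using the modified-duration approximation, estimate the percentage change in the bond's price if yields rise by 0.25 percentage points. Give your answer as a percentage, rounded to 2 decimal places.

-0.82%

Periodic yield y = 0.0375. Modified duration first:
  t   CF        PV=CF/(1+0.0375)^t    t·PV
  1       262.50       253.0120       253.0120
  2       262.50       243.8670       487.7341
  3       262.50       235.0526       705.1577
  4       262.50       226.5567       906.2267
  5       262.50       218.3679     1,091.8395
  6       262.50       210.4751     1,262.8505
  7       262.50       202.8675     1,420.0728
  8     5,262.50     3,920.0108    31,360.0866
  Σ                  5,510.2097    37,486.9798
P = 5,510.2097; D_Mac = 6.80319 half-year periods = 3.40159 yrs; D_mod = 3.40159/(1+0.0375) = 3.27864 yrs.
ΔP/P ≈ -D_mod · Δy = -3.27864 × (+0.0025) = -0.008197 = -0.8197%.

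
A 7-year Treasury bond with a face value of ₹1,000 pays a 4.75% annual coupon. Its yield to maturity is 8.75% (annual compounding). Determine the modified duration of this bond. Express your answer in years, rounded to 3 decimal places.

5.510 years

Periodic yield y = 0.0875. First find Macaulay duration:
  t   CF        PV=CF/(1+0.0875)^t    t·PV
  1        47.50        43.6782        43.6782
  2        47.50        40.1638        80.3277
  3        47.50        36.9323       110.7968
  4        47.50        33.9607       135.8428
  5        47.50        31.2282       156.1411
  6        47.50        28.7156       172.2936
  7     1,047.50       582.3032     4,076.1224
  Σ                    796.9820     4,775.2025
P = 796.9820; Macaulay duration = 4,775.2025 / 796.9820 = 5.99161 years.
Modified duration = D_Mac / (1 + y) = 5.99161 / 1.0875 = 5.50952 years.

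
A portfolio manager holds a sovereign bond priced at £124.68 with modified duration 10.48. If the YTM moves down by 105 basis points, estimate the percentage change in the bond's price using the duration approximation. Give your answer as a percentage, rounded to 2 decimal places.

+11.00%

Duration approximation: ΔP/P ≈ -D_mod · Δy = -10.48 × (-0.0105) = +0.110040.
As a percentage: +11.0040%.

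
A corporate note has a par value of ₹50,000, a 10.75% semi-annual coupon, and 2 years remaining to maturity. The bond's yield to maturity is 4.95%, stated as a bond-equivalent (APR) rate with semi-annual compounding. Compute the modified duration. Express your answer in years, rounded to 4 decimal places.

Periodic yield y = 0.02475. First find Macaulay duration:
  t   CF        PV=CF/(1+0.02475)^t    t·PV
  1     2,687.50     2,622.5909     2,622.5909
  2     2,687.50     2,559.2495     5,118.4989
  3     2,687.50     2,497.4379     7,492.3136
  4    52,687.50    47,778.8711   191,115.4843
  Σ                 55,458.1493   206,348.8877
P = 55,458.1493; Macaulay duration = 206,348.8877 / 55,458.1493 = 3.72080 half-year periods = 1.86040 years.
Modified duration = D_Mac / (1 + y) = 1.86040 / 1.02475 = 1.81547 years.

1.8155 years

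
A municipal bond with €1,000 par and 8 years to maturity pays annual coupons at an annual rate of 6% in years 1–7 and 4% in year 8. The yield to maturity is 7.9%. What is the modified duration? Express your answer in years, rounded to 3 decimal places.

Periodic yield y = 0.079. First find Macaulay duration:
  t   CF        PV=CF/(1+0.079)^t    t·PV
  1        60.00        55.6070        55.6070
  2        60.00        51.5357       103.0714
  3        60.00        47.7625       143.2875
  4        60.00        44.2655       177.0620
  5        60.00        41.0246       205.1228
  6        60.00        38.0209       228.1255
  7        60.00        35.2372       246.6603
  8     1,040.00       566.0591     4,528.4729
  Σ                    879.5125     5,687.4094
P = 879.5125; Macaulay duration = 5,687.4094 / 879.5125 = 6.46655 years.
Modified duration = D_Mac / (1 + y) = 6.46655 / 1.079 = 5.99309 years.

5.993 years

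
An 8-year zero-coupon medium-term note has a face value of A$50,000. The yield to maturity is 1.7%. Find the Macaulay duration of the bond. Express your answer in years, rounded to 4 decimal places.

8.0000 years

A zero-coupon bond has a single cash flow at maturity, so its Macaulay duration equals its maturity: 8 years.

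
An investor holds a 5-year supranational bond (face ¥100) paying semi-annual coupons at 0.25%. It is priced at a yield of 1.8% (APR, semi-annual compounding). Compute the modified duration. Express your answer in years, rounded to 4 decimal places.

Periodic yield y = 0.009. First find Macaulay duration:
  t   CF        PV=CF/(1+0.009)^t    t·PV
  1        0.125         0.1239         0.1239
  2        0.125         0.1228         0.2456
  3        0.125         0.1217         0.3651
  4        0.125         0.1206         0.4824
  5        0.125         0.1195         0.5976
  6        0.125         0.1185         0.7107
  7        0.125         0.1174         0.8218
  8        0.125         0.1164         0.9308
  9        0.125         0.1153         1.0378
  10     100.125        91.5442       915.4421
  Σ                     92.6202       920.7578
P = 92.6202; Macaulay duration = 920.7578 / 92.6202 = 9.94122 half-year periods = 4.97061 years.
Modified duration = D_Mac / (1 + y) = 4.97061 / 1.009 = 4.92627 years.

4.9263 years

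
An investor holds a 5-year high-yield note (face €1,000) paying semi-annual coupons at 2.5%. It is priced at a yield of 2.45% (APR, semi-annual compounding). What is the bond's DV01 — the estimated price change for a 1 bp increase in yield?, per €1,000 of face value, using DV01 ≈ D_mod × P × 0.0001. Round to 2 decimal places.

€0.47

Periodic yield y = 0.01225.
  t   CF        PV=CF/(1+0.01225)^t    t·PV
  1        12.50        12.3487        12.3487
  2        12.50        12.1993        24.3986
  3        12.50        12.0517        36.1550
  4        12.50        11.9058        47.6232
  5        12.50        11.7617        58.8086
  6        12.50        11.6194        69.7163
  7        12.50        11.4788        80.3514
  8        12.50        11.3399        90.7189
  9        12.50        11.2026       100.8237
  10    1,012.50       896.4316     8,964.3164
  Σ                  1,002.3395     9,485.2608
P = 1,002.3395; D_Mac = 9.46312 half-year periods = 4.73156 yrs; D_mod = 4.67430 yrs.
DV01 ≈ 4.67430 × 1,002.3395 × 0.0001 = 0.468524.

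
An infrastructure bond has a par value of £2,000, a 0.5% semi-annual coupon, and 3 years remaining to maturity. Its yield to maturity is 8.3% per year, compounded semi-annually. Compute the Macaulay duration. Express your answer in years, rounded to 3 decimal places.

2.979 years

Periodic yield y = 0.0415. Discount each cash flow and weight by its period:
  t   CF        PV=CF/(1+0.0415)^t    t·PV
  1         5.00         4.8008         4.8008
  2         5.00         4.6095         9.2189
  3         5.00         4.4258        13.2774
  4         5.00         4.2495        16.9978
  5         5.00         4.0801        20.4006
  6     2,005.00     1,570.9369     9,425.6212
  Σ                  1,593.1025     9,490.3168
Price P = Σ PV = 1,593.1025.
Macaulay duration = Σ(t·PV) / P = 9,490.3168 / 1,593.1025 = 5.95713 half-year periods.
In years: 5.95713 / 2 = 2.97856 years.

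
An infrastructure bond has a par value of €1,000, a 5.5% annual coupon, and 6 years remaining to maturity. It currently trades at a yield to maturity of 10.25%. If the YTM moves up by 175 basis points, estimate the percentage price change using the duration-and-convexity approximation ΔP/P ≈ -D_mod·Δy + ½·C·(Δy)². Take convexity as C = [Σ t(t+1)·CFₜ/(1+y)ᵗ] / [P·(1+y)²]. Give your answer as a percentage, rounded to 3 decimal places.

With y = 0.1025:
  t   CF        PV=CF/(1+0.1025)^t    t·PV        t(t+1)·PV
  1        55.00        49.8866        49.8866          99.7732
  2        55.00        45.2486        90.4973         271.4918
  3        55.00        41.0418       123.1255         492.5022
  4        55.00        37.2262       148.9047         744.5233
  5        55.00        33.7652       168.8261       1,012.9569
  6     1,055.00       587.4635     3,524.7809      24,673.4660
  Σ                    794.6320     4,106.0211      27,294.7134
P = 794.6320; D_Mac = 5.16720 yrs; D_mod = 4.68680 yrs; C = 28.25890.
Duration effect: -4.68680 × (+0.0175) = -0.082019
Convexity effect: 0.5 × 28.25890 × (0.0175)² = +0.0043271
ΔP/P ≈ -0.082019 + 0.0043271 = -0.077692 = -7.7692%.

-7.769%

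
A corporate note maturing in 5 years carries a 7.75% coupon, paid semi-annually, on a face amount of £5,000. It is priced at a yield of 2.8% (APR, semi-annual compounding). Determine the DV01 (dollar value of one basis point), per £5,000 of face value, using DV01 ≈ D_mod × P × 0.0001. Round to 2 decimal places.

Periodic yield y = 0.014.
  t   CF        PV=CF/(1+0.014)^t    t·PV
  1       193.75       191.0750       191.0750
  2       193.75       188.4368       376.8737
  3       193.75       185.8351       557.5054
  4       193.75       183.2694       733.0775
  5       193.75       180.7390       903.6951
  6       193.75       178.2436     1,069.4617
  7       193.75       175.7827     1,230.4786
  8       193.75       173.3557     1,386.8454
  9       193.75       170.9622     1,538.6599
  10    5,193.75     4,519.6155    45,196.1552
  Σ                  6,147.3150    53,183.8274
P = 6,147.3150; D_Mac = 8.65155 half-year periods = 4.32578 yrs; D_mod = 4.26605 yrs.
DV01 ≈ 4.26605 × 6,147.3150 × 0.0001 = 2.622477.

£2.62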